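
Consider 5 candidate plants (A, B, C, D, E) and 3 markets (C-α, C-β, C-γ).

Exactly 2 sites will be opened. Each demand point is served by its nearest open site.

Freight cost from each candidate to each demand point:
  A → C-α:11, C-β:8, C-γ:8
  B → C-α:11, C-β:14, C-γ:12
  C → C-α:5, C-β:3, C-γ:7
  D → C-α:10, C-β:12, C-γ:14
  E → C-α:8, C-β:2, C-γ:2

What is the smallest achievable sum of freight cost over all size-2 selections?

9

Open {C, E}.
  C-α→C 5, C-β→E 2, C-γ→E 2  ⇒ total 9.
Compare {A, E}: total 12.
Compare {B, E}: total 12.
No size-2 selection does better; minimum is 9.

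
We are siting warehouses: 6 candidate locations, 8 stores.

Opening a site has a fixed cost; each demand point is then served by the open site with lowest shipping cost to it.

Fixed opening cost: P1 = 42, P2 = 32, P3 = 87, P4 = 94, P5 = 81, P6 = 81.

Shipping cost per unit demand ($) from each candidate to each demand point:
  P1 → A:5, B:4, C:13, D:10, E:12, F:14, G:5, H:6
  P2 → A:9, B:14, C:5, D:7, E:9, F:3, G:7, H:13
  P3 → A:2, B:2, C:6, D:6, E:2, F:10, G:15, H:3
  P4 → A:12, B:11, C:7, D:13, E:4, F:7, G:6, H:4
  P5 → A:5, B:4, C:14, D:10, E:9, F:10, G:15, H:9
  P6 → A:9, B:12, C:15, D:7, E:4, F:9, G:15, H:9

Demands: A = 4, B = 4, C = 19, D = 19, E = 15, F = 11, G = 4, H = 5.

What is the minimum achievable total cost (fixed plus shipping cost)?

450

Open {P2, P3}: assign each demand point to its cheapest open site.
  A→P3 4×2=8, B→P3 4×2=8, C→P2 19×5=95, D→P3 19×6=114, E→P3 15×2=30, F→P2 11×3=33, G→P2 4×7=28, H→P3 5×3=15
  shipping cost 331, fixed 119 → total 450.
Compare {P1, P2, P3}: shipping cost 323 + fixed 161 = 484.
Compare {P2, P3, P5}: shipping cost 331 + fixed 200 = 531.
Compare {P2, P3, P6}: shipping cost 331 + fixed 200 = 531.
All other subsets cost ≥ 484. Minimum total cost: 450.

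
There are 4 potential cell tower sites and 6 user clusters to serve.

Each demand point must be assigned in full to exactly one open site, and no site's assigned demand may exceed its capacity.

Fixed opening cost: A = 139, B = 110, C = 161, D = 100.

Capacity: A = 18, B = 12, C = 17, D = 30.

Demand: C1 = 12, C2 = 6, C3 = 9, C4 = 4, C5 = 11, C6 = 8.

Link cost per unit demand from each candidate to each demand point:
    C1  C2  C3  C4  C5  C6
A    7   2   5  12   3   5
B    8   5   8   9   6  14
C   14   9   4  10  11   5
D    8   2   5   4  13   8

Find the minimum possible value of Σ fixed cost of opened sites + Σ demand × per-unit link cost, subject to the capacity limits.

615

Open {A, B, D}; cheapest assignment that respects the capacities:
  A (cap 18, load 17): C2, C5 — cost 6×2 + 11×3 = 45
  B (cap 12, load 12): C1 — cost 12×8 = 96
  D (cap 30, load 21): C3, C4, C6 — cost 9×5 + 4×4 + 8×8 = 125
  Shipping 266, fixed 349 → total 615.
  Any other capacity-feasible assignment to {A, B, D} ships for at least 266.
Compare {A, C, D}: its best feasible assignment gives total 633.
Compare {B, C, D}: its best feasible assignment gives total 637.
Every other set of open sites that can feasibly serve all demand totals ≥ 633 even under its best assignment. Minimum: 615.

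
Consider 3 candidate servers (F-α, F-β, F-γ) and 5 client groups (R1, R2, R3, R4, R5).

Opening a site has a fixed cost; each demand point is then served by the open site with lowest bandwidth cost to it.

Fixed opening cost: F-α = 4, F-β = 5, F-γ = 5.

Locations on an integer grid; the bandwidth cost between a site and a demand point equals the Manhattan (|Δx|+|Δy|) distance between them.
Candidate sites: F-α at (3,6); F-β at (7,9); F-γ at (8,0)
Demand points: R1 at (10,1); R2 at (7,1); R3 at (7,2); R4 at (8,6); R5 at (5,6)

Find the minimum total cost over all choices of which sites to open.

24

Open {F-α, F-γ}: assign each demand point to its cheapest open site.
  R1→F-γ 3, R2→F-γ 2, R3→F-γ 3, R4→F-α 5, R5→F-α 2
  bandwidth cost 15, fixed 9 → total 24.
Compare {F-β, F-γ}: bandwidth cost 17 + fixed 10 = 27.
Compare {F-γ}: bandwidth cost 23 + fixed 5 = 28.
Compare {F-α, F-β, F-γ}: bandwidth cost 14 + fixed 14 = 28.
All other subsets cost ≥ 27. Minimum total cost: 24.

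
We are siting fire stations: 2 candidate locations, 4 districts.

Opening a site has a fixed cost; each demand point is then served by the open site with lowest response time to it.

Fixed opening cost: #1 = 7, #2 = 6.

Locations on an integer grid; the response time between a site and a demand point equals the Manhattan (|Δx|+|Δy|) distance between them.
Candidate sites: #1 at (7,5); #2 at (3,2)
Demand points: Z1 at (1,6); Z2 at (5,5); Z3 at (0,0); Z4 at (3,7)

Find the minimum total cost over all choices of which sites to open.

27

Open {#2}: assign each demand point to its cheapest open site.
  Z1→#2 6, Z2→#2 5, Z3→#2 5, Z4→#2 5
  response time 21, fixed 6 → total 27.
Compare {#1, #2}: response time 18 + fixed 13 = 31.
Compare {#1}: response time 27 + fixed 7 = 34.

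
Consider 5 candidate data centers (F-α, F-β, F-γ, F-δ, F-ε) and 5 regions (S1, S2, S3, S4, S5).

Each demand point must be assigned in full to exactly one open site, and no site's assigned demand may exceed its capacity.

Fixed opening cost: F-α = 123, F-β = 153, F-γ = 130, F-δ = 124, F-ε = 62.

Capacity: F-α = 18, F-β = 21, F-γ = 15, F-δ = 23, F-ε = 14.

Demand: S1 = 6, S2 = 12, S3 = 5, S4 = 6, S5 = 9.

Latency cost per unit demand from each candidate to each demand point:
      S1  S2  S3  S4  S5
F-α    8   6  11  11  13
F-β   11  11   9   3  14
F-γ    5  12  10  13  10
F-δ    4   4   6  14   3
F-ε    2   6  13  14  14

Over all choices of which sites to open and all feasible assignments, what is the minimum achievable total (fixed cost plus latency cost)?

Open {F-α, F-δ}; cheapest assignment that respects the capacities:
  F-α (cap 18, load 18): S2, S4 — cost 12×6 + 6×11 = 138
  F-δ (cap 23, load 20): S1, S3, S5 — cost 6×4 + 5×6 + 9×3 = 81
  Shipping 219, fixed 247 → total 466.
  Any other capacity-feasible assignment to {F-α, F-δ} ships for at least 219.
Compare {F-β, F-δ}: its best feasible assignment gives total 481.
Compare {F-β, F-δ, F-ε}: its best feasible assignment gives total 489.
Every other set of open sites that can feasibly serve all demand totals ≥ 481 even under its best assignment. Minimum: 466.

466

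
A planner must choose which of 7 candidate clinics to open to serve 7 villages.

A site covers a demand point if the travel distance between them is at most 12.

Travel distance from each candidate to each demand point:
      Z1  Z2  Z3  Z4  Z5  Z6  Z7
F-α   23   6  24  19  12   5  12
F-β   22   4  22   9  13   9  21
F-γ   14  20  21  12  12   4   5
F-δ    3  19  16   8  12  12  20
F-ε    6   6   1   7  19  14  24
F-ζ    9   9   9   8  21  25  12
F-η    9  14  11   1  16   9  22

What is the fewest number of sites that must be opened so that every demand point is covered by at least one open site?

Coverage sets (demand points within 12 of each site):
  F-α: {Z2, Z5, Z6, Z7}
  F-β: {Z2, Z4, Z6}
  F-γ: {Z4, Z5, Z6, Z7}
  F-δ: {Z1, Z4, Z5, Z6}
  F-ε: {Z1, Z2, Z3, Z4}
  F-ζ: {Z1, Z2, Z3, Z4, Z7}
  F-η: {Z1, Z3, Z4, Z6}
No single site covers all 7 demand points.
But {F-α, F-ε} covers everything, so the minimum is 2.

2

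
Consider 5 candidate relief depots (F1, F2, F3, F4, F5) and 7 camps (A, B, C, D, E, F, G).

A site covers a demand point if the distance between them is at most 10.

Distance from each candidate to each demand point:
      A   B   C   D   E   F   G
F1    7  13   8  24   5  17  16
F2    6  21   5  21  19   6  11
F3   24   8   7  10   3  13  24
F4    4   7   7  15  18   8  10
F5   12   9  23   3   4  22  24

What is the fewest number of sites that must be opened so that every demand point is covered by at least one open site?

Coverage sets (demand points within 10 of each site):
  F1: {A, C, E}
  F2: {A, C, F}
  F3: {B, C, D, E}
  F4: {A, B, C, F, G}
  F5: {B, D, E}
No single site covers all 7 demand points.
But {F3, F4} covers everything, so the minimum is 2.

2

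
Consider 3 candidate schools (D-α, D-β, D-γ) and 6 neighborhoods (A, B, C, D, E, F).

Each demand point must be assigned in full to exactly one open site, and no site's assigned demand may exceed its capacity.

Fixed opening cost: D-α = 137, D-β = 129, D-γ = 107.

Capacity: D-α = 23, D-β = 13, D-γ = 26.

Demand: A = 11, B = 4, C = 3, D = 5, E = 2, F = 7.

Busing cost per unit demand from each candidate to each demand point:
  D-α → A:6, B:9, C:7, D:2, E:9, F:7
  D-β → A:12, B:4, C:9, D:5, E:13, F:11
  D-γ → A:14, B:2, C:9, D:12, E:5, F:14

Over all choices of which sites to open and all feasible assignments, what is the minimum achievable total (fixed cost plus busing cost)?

414

Open {D-α, D-γ}; cheapest assignment that respects the capacities:
  D-α (cap 23, load 23): A, D, F — cost 11×6 + 5×2 + 7×7 = 125
  D-γ (cap 26, load 9): B, C, E — cost 4×2 + 3×9 + 2×5 = 45
  Shipping 170, fixed 244 → total 414.
  Any other capacity-feasible assignment to {D-α, D-γ} ships for at least 170.
Compare {D-α, D-β}: its best feasible assignment gives total 460.
Compare {D-β, D-γ}: its best feasible assignment gives total 537.
Every other set of open sites that can feasibly serve all demand totals ≥ 460 even under its best assignment. Minimum: 414.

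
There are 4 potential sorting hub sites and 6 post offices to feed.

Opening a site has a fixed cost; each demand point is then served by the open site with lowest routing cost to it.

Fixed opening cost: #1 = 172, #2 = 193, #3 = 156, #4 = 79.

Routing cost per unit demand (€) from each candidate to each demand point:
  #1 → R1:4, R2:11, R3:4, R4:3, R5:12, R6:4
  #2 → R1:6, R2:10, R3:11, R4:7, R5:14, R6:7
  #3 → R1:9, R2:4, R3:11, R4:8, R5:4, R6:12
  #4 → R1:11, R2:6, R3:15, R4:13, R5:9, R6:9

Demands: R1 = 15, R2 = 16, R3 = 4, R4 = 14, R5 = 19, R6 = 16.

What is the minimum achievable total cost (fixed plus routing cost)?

650

Open {#1, #3}: assign each demand point to its cheapest open site.
  R1→#1 15×4=60, R2→#3 16×4=64, R3→#1 4×4=16, R4→#1 14×3=42, R5→#3 19×4=76, R6→#1 16×4=64
  routing cost 322, fixed 328 → total 650.
Compare {#1, #4}: routing cost 449 + fixed 251 = 700.
Compare {#1, #3, #4}: routing cost 322 + fixed 407 = 729.
Compare {#1}: routing cost 586 + fixed 172 = 758.
All other subsets cost ≥ 700. Minimum total cost: 650.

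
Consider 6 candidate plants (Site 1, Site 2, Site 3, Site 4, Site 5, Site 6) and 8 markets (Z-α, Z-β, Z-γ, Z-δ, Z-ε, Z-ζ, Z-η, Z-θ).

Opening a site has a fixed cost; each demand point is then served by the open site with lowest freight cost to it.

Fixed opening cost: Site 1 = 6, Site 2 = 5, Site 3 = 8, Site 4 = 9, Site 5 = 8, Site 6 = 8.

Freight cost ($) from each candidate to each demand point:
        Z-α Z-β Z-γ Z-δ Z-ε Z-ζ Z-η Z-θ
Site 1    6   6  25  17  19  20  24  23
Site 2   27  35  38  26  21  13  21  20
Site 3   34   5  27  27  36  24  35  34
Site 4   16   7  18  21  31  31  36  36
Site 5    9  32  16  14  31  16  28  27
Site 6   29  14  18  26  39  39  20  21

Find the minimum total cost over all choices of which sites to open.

Open {Site 1, Site 2, Site 5}: assign each demand point to its cheapest open site.
  Z-α→Site 1 6, Z-β→Site 1 6, Z-γ→Site 5 16, Z-δ→Site 5 14, Z-ε→Site 1 19, Z-ζ→Site 2 13, Z-η→Site 2 21, Z-θ→Site 2 20
  freight cost 115, fixed 19 → total 134.
Compare {Site 1, Site 2}: freight cost 127 + fixed 11 = 138.
Compare {Site 1, Site 5}: freight cost 124 + fixed 14 = 138.
Compare {Site 1, Site 2, Site 6}: freight cost 119 + fixed 19 = 138.
All other subsets cost ≥ 138. Minimum total cost: 134.

134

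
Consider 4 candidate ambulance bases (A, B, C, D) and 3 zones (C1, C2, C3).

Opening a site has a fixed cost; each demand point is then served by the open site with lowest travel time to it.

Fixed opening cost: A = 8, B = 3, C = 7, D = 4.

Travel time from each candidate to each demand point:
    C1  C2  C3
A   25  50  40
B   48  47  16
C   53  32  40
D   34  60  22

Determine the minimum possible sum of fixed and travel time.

Open {A, B, C}: assign each demand point to its cheapest open site.
  C1→A 25, C2→C 32, C3→B 16
  travel time 73, fixed 18 → total 91.
Compare {A, B, C, D}: travel time 73 + fixed 22 = 95.
Compare {B, C, D}: travel time 82 + fixed 14 = 96.
Compare {A, C, D}: travel time 79 + fixed 19 = 98.
All other subsets cost ≥ 95. Minimum total cost: 91.

91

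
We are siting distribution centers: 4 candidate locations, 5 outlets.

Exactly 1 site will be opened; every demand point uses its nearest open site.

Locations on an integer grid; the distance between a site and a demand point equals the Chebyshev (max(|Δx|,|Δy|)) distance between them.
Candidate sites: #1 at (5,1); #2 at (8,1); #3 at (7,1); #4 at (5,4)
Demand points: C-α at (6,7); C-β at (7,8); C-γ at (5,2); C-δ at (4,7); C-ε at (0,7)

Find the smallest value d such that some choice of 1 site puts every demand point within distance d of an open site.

Open {#4}.
  Farthest demand point is C-ε at distance 5 (to #4); all others are ≤ 5.
With {#1} the worst case is 7.
With {#3} the worst case is 7.
No size-1 selection achieves below 5.

5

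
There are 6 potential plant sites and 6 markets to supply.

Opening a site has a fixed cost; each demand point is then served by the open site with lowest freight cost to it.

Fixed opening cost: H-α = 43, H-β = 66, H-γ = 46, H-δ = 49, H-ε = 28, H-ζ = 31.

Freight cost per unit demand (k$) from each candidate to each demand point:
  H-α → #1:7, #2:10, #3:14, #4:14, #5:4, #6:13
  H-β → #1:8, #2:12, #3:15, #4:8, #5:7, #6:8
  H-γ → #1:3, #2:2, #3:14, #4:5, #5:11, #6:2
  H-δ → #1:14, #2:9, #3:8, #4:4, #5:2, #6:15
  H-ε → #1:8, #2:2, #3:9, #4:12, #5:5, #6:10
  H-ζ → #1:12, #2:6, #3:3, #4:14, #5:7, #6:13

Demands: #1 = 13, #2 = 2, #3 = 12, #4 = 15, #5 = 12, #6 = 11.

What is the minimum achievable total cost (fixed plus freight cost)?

Open {H-γ, H-δ, H-ζ}: assign each demand point to its cheapest open site.
  #1→H-γ 13×3=39, #2→H-γ 2×2=4, #3→H-ζ 12×3=36, #4→H-δ 15×4=60, #5→H-δ 12×2=24, #6→H-γ 11×2=22
  freight cost 185, fixed 126 → total 311.
Compare {H-γ, H-ζ}: freight cost 260 + fixed 77 = 337.
Compare {H-γ, H-δ, H-ε, H-ζ}: freight cost 185 + fixed 154 = 339.
Compare {H-γ, H-δ}: freight cost 245 + fixed 95 = 340.
All other subsets cost ≥ 337. Minimum total cost: 311.

311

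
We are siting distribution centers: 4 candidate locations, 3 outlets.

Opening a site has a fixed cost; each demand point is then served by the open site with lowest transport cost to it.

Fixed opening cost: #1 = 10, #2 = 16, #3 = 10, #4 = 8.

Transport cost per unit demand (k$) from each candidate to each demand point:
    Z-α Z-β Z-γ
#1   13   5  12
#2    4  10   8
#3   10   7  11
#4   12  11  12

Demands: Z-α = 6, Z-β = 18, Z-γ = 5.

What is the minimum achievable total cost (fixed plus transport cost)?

Open {#1, #2}: assign each demand point to its cheapest open site.
  Z-α→#2 6×4=24, Z-β→#1 18×5=90, Z-γ→#2 5×8=40
  transport cost 154, fixed 26 → total 180.
Compare {#1, #2, #4}: transport cost 154 + fixed 34 = 188.
Compare {#1, #2, #3}: transport cost 154 + fixed 36 = 190.
Compare {#1, #2, #3, #4}: transport cost 154 + fixed 44 = 198.
All other subsets cost ≥ 188. Minimum total cost: 180.

180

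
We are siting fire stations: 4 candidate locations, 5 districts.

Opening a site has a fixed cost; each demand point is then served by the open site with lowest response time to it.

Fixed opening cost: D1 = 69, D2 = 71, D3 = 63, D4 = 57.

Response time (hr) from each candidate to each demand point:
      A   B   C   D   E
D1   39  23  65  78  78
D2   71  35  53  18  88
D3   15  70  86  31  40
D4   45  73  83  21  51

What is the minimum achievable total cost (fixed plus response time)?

Open {D2, D3}: assign each demand point to its cheapest open site.
  A→D3 15, B→D2 35, C→D2 53, D→D2 18, E→D3 40
  response time 161, fixed 134 → total 295.
Compare {D3}: response time 242 + fixed 63 = 305.
Compare {D1, D3}: response time 174 + fixed 132 = 306.
Compare {D1, D4}: response time 199 + fixed 126 = 325.
All other subsets cost ≥ 305. Minimum total cost: 295.

295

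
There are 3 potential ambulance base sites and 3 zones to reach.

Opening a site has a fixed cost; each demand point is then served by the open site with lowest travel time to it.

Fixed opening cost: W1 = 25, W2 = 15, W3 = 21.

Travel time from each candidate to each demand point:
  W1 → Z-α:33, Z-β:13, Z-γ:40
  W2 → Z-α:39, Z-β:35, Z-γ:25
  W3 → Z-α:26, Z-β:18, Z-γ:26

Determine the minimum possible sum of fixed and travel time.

91

Open {W3}: assign each demand point to its cheapest open site.
  Z-α→W3 26, Z-β→W3 18, Z-γ→W3 26
  travel time 70, fixed 21 → total 91.
Compare {W2, W3}: travel time 69 + fixed 36 = 105.
Compare {W1}: travel time 86 + fixed 25 = 111.
Compare {W1, W2}: travel time 71 + fixed 40 = 111.
All other subsets cost ≥ 105. Minimum total cost: 91.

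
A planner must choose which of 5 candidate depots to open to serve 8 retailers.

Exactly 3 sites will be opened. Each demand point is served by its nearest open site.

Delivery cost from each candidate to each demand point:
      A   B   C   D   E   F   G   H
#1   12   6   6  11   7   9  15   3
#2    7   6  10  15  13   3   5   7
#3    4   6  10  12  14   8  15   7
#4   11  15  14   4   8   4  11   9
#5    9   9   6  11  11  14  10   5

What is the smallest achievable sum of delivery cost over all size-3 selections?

41

Open {#1, #2, #4}.
  A→#2 7, B→#1 6, C→#1 6, D→#4 4, E→#1 7, F→#2 3, G→#2 5, H→#1 3  ⇒ total 41.
Compare {#2, #4, #5}: total 44.
Compare {#1, #2, #3}: total 45.
No size-3 selection does better; minimum is 41.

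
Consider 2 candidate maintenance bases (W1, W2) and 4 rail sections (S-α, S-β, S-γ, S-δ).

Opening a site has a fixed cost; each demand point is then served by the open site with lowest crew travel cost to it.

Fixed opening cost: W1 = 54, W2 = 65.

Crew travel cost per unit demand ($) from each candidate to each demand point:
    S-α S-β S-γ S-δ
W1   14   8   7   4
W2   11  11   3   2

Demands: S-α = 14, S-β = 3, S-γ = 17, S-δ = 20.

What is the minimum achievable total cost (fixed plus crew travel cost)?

Open {W2}: assign each demand point to its cheapest open site.
  S-α→W2 14×11=154, S-β→W2 3×11=33, S-γ→W2 17×3=51, S-δ→W2 20×2=40
  crew travel cost 278, fixed 65 → total 343.
Compare {W1, W2}: crew travel cost 269 + fixed 119 = 388.
Compare {W1}: crew travel cost 419 + fixed 54 = 473.

343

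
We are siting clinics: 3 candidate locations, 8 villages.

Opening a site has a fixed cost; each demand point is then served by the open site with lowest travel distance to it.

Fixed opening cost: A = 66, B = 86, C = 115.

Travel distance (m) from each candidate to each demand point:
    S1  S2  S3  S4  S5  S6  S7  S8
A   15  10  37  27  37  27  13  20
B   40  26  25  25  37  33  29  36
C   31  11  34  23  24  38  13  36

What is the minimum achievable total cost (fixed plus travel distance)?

Open {A}: assign each demand point to its cheapest open site.
  S1→A 15, S2→A 10, S3→A 37, S4→A 27, S5→A 37, S6→A 27, S7→A 13, S8→A 20
  travel distance 186, fixed 66 → total 252.
Compare {A, B}: travel distance 172 + fixed 152 = 324.
Compare {C}: travel distance 210 + fixed 115 = 325.
Compare {B}: travel distance 251 + fixed 86 = 337.
All other subsets cost ≥ 324. Minimum total cost: 252.

252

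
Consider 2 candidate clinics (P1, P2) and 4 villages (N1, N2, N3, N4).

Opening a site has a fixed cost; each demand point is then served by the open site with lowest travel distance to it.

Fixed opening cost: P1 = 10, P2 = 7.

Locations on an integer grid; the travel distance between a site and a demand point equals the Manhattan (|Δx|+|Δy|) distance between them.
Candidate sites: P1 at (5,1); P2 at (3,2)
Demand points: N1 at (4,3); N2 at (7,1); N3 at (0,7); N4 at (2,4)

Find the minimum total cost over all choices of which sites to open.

25

Open {P2}: assign each demand point to its cheapest open site.
  N1→P2 2, N2→P2 5, N3→P2 8, N4→P2 3
  travel distance 18, fixed 7 → total 25.
Compare {P1}: travel distance 22 + fixed 10 = 32.
Compare {P1, P2}: travel distance 15 + fixed 17 = 32.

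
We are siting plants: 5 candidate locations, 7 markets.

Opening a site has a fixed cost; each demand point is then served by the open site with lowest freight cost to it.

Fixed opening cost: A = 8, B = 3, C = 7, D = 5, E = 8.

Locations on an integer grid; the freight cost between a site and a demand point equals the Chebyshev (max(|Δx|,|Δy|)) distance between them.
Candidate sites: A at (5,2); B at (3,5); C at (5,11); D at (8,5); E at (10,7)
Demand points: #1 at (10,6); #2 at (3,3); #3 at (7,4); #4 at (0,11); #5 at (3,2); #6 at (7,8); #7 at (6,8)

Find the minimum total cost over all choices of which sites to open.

28

Open {B, D}: assign each demand point to its cheapest open site.
  #1→D 2, #2→B 2, #3→D 1, #4→B 6, #5→B 3, #6→D 3, #7→B 3
  freight cost 20, fixed 8 → total 28.
Compare {B}: freight cost 29 + fixed 3 = 32.
Compare {D}: freight cost 27 + fixed 5 = 32.
Compare {B, E}: freight cost 21 + fixed 11 = 32.
All other subsets cost ≥ 32. Minimum total cost: 28.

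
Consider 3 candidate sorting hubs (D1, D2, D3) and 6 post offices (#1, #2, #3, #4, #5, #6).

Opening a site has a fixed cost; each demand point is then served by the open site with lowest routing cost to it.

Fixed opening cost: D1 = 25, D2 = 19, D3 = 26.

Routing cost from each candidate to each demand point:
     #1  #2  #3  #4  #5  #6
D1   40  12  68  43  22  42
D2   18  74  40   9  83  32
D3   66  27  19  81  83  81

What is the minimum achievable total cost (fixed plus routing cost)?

Open {D1, D2}: assign each demand point to its cheapest open site.
  #1→D2 18, #2→D1 12, #3→D2 40, #4→D2 9, #5→D1 22, #6→D2 32
  routing cost 133, fixed 44 → total 177.
Compare {D1, D2, D3}: routing cost 112 + fixed 70 = 182.
Compare {D1, D3}: routing cost 178 + fixed 51 = 229.
Compare {D2, D3}: routing cost 188 + fixed 45 = 233.
All other subsets cost ≥ 182. Minimum total cost: 177.

177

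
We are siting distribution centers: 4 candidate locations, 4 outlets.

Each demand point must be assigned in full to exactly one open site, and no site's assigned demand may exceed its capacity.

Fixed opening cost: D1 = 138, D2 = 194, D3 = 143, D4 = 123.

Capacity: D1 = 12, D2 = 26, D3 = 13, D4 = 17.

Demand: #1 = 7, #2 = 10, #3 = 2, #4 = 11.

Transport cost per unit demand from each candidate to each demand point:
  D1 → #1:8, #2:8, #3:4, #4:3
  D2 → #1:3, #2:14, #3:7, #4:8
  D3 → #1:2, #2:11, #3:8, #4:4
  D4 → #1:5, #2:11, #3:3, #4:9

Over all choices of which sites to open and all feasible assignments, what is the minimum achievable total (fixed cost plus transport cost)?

Open {D3, D4}; cheapest assignment that respects the capacities:
  D3 (cap 13, load 13): #3, #4 — cost 2×8 + 11×4 = 60
  D4 (cap 17, load 17): #1, #2 — cost 7×5 + 10×11 = 145
  Shipping 205, fixed 266 → total 471.
  Any other capacity-feasible assignment to {D3, D4} ships for at least 205.
Compare {D1, D2}: its best feasible assignment gives total 529.
Compare {D2, D4}: its best feasible assignment gives total 542.
Every other set of open sites that can feasibly serve all demand totals ≥ 529 even under its best assignment. Minimum: 471.

471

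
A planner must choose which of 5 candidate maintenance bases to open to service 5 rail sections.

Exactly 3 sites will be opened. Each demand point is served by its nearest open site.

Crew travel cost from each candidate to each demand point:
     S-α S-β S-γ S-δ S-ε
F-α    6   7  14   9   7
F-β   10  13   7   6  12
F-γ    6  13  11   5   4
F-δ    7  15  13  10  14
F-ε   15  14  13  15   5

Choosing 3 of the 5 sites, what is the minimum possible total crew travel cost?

Open {F-α, F-β, F-γ}.
  S-α→F-α 6, S-β→F-α 7, S-γ→F-β 7, S-δ→F-γ 5, S-ε→F-γ 4  ⇒ total 29.
Compare {F-α, F-β, F-ε}: total 31.
Compare {F-α, F-β, F-δ}: total 33.
No size-3 selection does better; minimum is 29.

29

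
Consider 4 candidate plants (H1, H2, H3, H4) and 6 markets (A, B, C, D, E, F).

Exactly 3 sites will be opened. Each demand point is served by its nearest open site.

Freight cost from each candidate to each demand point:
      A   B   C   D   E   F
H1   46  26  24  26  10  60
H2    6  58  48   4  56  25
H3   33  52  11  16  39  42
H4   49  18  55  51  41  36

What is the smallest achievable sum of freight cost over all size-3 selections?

82

Open {H1, H2, H3}.
  A→H2 6, B→H1 26, C→H3 11, D→H2 4, E→H1 10, F→H2 25  ⇒ total 82.
Compare {H1, H2, H4}: total 87.
Compare {H2, H3, H4}: total 103.
No size-3 selection does better; minimum is 82.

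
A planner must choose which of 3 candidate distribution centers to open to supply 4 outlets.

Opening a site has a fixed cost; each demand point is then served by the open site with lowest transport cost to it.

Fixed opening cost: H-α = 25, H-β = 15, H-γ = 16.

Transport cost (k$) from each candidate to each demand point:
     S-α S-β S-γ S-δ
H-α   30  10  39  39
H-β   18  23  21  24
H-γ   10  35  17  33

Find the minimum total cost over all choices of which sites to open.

Open {H-β}: assign each demand point to its cheapest open site.
  S-α→H-β 18, S-β→H-β 23, S-γ→H-β 21, S-δ→H-β 24
  transport cost 86, fixed 15 → total 101.
Compare {H-β, H-γ}: transport cost 74 + fixed 31 = 105.
Compare {H-γ}: transport cost 95 + fixed 16 = 111.
Compare {H-α, H-γ}: transport cost 70 + fixed 41 = 111.
All other subsets cost ≥ 105. Minimum total cost: 101.

101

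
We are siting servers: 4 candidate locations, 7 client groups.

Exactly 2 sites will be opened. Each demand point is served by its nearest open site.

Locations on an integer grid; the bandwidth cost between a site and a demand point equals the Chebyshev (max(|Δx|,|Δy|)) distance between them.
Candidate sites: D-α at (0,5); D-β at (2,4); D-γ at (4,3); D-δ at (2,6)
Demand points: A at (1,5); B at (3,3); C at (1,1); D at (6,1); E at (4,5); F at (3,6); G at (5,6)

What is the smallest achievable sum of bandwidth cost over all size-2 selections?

13

Open {D-γ, D-δ}.
  A→D-δ 1, B→D-γ 1, C→D-γ 3, D→D-γ 2, E→D-γ 2, F→D-δ 1, G→D-γ 3  ⇒ total 13.
Compare {D-β, D-γ}: total 14.
Compare {D-α, D-γ}: total 15.
No size-2 selection does better; minimum is 13.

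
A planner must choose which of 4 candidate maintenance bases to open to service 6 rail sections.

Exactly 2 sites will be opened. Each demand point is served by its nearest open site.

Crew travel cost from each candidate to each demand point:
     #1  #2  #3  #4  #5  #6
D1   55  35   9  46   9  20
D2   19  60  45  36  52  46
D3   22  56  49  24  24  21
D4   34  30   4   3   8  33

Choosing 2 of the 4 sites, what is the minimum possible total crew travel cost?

Open {D3, D4}.
  #1→D3 22, #2→D4 30, #3→D4 4, #4→D4 3, #5→D4 8, #6→D3 21  ⇒ total 88.
Compare {D2, D4}: total 97.
Compare {D1, D4}: total 99.
No size-2 selection does better; minimum is 88.

88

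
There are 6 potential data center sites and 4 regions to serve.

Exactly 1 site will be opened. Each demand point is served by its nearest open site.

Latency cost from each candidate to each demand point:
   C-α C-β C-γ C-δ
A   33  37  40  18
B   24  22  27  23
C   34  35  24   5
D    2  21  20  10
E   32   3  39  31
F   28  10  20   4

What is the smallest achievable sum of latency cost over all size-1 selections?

53

Open {D}.
  C-α→D 2, C-β→D 21, C-γ→D 20, C-δ→D 10  ⇒ total 53.
Compare {F}: total 62.
Compare {B}: total 96.
No size-1 selection does better; minimum is 53.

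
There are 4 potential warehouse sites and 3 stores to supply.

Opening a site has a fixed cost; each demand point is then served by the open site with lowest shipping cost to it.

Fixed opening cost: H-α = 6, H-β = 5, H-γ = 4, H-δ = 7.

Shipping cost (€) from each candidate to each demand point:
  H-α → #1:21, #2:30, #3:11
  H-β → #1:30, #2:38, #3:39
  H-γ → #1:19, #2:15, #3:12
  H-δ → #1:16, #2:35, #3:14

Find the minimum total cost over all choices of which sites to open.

Open {H-γ}: assign each demand point to its cheapest open site.
  #1→H-γ 19, #2→H-γ 15, #3→H-γ 12
  shipping cost 46, fixed 4 → total 50.
Compare {H-γ, H-δ}: shipping cost 43 + fixed 11 = 54.
Compare {H-α, H-γ}: shipping cost 45 + fixed 10 = 55.
Compare {H-β, H-γ}: shipping cost 46 + fixed 9 = 55.
All other subsets cost ≥ 54. Minimum total cost: 50.

50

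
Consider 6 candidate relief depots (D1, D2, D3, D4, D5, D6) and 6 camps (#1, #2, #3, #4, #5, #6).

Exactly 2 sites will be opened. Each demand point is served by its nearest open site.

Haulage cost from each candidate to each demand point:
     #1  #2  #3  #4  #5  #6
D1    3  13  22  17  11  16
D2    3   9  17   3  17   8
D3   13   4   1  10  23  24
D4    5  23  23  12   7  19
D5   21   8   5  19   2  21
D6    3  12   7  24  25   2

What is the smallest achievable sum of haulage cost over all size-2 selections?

Open {D2, D5}.
  #1→D2 3, #2→D5 8, #3→D5 5, #4→D2 3, #5→D5 2, #6→D2 8  ⇒ total 29.
Compare {D2, D3}: total 36.
Compare {D5, D6}: total 39.
No size-2 selection does better; minimum is 29.

29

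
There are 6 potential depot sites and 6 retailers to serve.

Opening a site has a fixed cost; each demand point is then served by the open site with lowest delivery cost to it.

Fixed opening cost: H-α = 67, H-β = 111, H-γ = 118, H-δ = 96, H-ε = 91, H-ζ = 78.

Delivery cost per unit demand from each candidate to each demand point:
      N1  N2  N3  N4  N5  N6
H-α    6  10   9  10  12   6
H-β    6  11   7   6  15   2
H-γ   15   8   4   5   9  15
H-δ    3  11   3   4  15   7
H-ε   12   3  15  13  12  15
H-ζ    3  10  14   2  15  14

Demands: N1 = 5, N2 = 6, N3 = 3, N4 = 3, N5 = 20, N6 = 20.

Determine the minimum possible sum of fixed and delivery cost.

554

Open {H-β, H-γ}: assign each demand point to its cheapest open site.
  N1→H-β 5×6=30, N2→H-γ 6×8=48, N3→H-γ 3×4=12, N4→H-γ 3×5=15, N5→H-γ 20×9=180, N6→H-β 20×2=40
  delivery cost 325, fixed 229 → total 554.
Compare {H-β, H-ε}: delivery cost 367 + fixed 202 = 569.
Compare {H-α}: delivery cost 507 + fixed 67 = 574.
Compare {H-β}: delivery cost 475 + fixed 111 = 586.
All other subsets cost ≥ 569. Minimum total cost: 554.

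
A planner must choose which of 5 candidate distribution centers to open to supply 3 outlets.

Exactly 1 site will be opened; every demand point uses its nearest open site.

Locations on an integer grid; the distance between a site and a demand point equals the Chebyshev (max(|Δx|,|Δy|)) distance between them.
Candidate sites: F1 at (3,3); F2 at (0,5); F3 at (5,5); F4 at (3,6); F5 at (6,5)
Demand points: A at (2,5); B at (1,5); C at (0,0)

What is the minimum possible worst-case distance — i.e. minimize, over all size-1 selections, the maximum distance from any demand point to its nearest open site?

Open {F1}.
  Farthest demand point is C at distance 3 (to F1); all others are ≤ 3.
With {F2} the worst case is 5.
With {F3} the worst case is 5.
No size-1 selection achieves below 3.

3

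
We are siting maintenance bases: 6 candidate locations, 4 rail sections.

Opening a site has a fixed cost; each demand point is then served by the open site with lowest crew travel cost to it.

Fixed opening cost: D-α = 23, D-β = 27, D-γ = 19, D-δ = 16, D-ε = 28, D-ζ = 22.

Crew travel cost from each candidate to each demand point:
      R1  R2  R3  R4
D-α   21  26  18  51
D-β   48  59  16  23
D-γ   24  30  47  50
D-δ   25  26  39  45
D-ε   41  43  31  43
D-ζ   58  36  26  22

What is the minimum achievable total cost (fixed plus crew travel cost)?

132

Open {D-α, D-ζ}: assign each demand point to its cheapest open site.
  R1→D-α 21, R2→D-α 26, R3→D-α 18, R4→D-ζ 22
  crew travel cost 87, fixed 45 → total 132.
Compare {D-β, D-δ}: crew travel cost 90 + fixed 43 = 133.
Compare {D-α, D-β}: crew travel cost 86 + fixed 50 = 136.
Compare {D-δ, D-ζ}: crew travel cost 99 + fixed 38 = 137.
All other subsets cost ≥ 133. Minimum total cost: 132.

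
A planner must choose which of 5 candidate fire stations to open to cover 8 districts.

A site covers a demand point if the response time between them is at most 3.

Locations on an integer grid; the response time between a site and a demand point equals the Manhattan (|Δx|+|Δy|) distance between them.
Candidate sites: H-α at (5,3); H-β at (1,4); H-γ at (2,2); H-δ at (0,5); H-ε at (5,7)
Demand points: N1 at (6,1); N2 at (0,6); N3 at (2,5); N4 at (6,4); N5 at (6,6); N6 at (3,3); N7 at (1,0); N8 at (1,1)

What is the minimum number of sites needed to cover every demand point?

4

Coverage sets (demand points within 3 of each site):
  H-α: {N1, N4, N6}
  H-β: {N2, N3, N6, N8}
  H-γ: {N3, N6, N7, N8}
  H-δ: {N2, N3}
  H-ε: {N5}
No 3 sites suffice: every size-3 union leaves at least one demand point uncovered.
But {H-α, H-β, H-γ, H-ε} covers everything, so the minimum is 4.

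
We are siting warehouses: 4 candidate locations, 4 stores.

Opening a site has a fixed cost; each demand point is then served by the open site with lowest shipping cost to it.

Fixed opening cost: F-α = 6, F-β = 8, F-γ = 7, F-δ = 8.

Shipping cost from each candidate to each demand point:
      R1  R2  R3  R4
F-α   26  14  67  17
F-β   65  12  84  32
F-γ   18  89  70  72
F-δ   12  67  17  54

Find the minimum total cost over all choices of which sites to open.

Open {F-α, F-δ}: assign each demand point to its cheapest open site.
  R1→F-δ 12, R2→F-α 14, R3→F-δ 17, R4→F-α 17
  shipping cost 60, fixed 14 → total 74.
Compare {F-α, F-β, F-δ}: shipping cost 58 + fixed 22 = 80.
Compare {F-α, F-γ, F-δ}: shipping cost 60 + fixed 21 = 81.
Compare {F-α, F-β, F-γ, F-δ}: shipping cost 58 + fixed 29 = 87.
All other subsets cost ≥ 80. Minimum total cost: 74.

74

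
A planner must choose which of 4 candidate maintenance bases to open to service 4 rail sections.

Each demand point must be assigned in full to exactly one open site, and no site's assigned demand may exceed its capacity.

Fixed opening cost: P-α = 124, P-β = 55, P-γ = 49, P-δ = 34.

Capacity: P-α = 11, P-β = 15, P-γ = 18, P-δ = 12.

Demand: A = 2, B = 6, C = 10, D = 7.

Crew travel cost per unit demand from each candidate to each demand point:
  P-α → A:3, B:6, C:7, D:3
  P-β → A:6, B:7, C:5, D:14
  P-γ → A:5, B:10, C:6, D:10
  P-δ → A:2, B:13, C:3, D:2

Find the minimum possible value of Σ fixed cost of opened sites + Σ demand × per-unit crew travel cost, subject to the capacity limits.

Open {P-γ, P-δ}; cheapest assignment that respects the capacities:
  P-γ (cap 18, load 16): B, C — cost 6×10 + 10×6 = 120
  P-δ (cap 12, load 9): A, D — cost 2×2 + 7×2 = 18
  Shipping 138, fixed 83 → total 221.
  Any other capacity-feasible assignment to {P-γ, P-δ} ships for at least 138.
Compare {P-β, P-γ, P-δ}: its best feasible assignment gives total 258.
Compare {P-β, P-δ}: its best feasible assignment gives total 263.
Every other set of open sites that can feasibly serve all demand totals ≥ 258 even under its best assignment. Minimum: 221.

221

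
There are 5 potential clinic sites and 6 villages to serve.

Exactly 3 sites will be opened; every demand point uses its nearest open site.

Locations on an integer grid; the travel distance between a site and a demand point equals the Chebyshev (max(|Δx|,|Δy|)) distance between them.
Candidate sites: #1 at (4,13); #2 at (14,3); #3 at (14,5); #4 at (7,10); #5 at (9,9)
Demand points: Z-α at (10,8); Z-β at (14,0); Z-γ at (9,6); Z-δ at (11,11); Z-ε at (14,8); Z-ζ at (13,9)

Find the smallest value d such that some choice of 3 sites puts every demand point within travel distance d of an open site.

4

Open {#2, #3, #4}.
  Farthest demand point is Z-γ at travel distance 4 (to #4); all others are ≤ 4.
With {#2, #3, #5} the worst case is 4.
With {#1, #2, #5} the worst case is 5.
No size-3 selection achieves below 4.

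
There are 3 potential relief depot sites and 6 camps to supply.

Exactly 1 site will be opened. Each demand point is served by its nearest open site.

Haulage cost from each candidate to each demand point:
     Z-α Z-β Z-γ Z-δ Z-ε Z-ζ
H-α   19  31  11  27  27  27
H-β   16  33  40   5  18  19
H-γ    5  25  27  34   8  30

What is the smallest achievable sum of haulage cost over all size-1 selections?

Open {H-γ}.
  Z-α→H-γ 5, Z-β→H-γ 25, Z-γ→H-γ 27, Z-δ→H-γ 34, Z-ε→H-γ 8, Z-ζ→H-γ 30  ⇒ total 129.
Compare {H-β}: total 131.
Compare {H-α}: total 142.

129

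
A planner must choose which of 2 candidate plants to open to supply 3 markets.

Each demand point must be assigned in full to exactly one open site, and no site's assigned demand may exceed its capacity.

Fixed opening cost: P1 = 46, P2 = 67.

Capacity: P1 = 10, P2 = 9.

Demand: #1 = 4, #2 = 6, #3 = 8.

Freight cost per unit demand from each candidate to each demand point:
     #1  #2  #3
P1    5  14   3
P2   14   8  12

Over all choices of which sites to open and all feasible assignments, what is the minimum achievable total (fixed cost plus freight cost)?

Open {P1, P2}; cheapest assignment that respects the capacities:
  P1 (cap 10, load 10): #1, #2 — cost 4×5 + 6×14 = 104
  P2 (cap 9, load 8): #3 — cost 8×12 = 96
  Shipping 200, fixed 113 → total 313.
  Any other capacity-feasible assignment to {P1, P2} ships for at least 200.
Total demand is 18 and no other set of sites has combined capacity ≥ 18, so {P1, P2} is the only feasible choice of open sites. Minimum: 313.

313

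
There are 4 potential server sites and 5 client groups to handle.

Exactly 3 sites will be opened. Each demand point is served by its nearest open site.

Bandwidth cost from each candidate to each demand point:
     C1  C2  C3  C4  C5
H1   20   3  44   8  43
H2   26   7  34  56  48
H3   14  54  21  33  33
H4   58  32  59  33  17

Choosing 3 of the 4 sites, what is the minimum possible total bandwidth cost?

Open {H1, H3, H4}.
  C1→H3 14, C2→H1 3, C3→H3 21, C4→H1 8, C5→H4 17  ⇒ total 63.
Compare {H1, H2, H3}: total 79.
Compare {H1, H2, H4}: total 82.
No size-3 selection does better; minimum is 63.

63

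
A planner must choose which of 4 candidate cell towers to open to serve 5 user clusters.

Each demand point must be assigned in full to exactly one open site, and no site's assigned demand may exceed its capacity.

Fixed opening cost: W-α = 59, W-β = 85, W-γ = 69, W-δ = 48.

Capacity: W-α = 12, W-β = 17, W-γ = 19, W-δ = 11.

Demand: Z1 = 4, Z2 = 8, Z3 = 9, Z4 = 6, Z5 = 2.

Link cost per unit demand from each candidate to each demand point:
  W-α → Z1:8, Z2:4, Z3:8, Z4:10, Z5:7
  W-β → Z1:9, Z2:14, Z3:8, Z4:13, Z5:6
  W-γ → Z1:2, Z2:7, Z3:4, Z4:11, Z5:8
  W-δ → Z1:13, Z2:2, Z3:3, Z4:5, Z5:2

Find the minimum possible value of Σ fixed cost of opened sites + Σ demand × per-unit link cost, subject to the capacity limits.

Open {W-γ, W-δ}; cheapest assignment that respects the capacities:
  W-γ (cap 19, load 19): Z1, Z3, Z4 — cost 4×2 + 9×4 + 6×11 = 110
  W-δ (cap 11, load 10): Z2, Z5 — cost 8×2 + 2×2 = 20
  Shipping 130, fixed 117 → total 247.
  Any other capacity-feasible assignment to {W-γ, W-δ} ships for at least 130.
Compare {W-α, W-γ}: its best feasible assignment gives total 284.
Compare {W-α, W-γ, W-δ}: its best feasible assignment gives total 286.
Every other set of open sites that can feasibly serve all demand totals ≥ 284 even under its best assignment. Minimum: 247.

247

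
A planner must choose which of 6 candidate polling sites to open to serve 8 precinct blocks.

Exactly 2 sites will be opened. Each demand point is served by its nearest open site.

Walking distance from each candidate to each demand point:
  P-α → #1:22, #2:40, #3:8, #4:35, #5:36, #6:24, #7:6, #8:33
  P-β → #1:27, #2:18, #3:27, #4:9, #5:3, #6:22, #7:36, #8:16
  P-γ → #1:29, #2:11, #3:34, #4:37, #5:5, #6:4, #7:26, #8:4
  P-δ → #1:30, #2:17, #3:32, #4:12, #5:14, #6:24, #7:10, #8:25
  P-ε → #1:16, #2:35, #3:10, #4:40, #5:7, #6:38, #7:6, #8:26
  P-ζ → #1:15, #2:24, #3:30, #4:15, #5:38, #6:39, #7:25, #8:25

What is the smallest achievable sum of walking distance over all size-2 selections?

93

Open {P-γ, P-ε}.
  #1→P-ε 16, #2→P-γ 11, #3→P-ε 10, #4→P-γ 37, #5→P-γ 5, #6→P-γ 4, #7→P-ε 6, #8→P-γ 4  ⇒ total 93.
Compare {P-α, P-γ}: total 95.
Compare {P-β, P-ε}: total 100.
No size-2 selection does better; minimum is 93.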